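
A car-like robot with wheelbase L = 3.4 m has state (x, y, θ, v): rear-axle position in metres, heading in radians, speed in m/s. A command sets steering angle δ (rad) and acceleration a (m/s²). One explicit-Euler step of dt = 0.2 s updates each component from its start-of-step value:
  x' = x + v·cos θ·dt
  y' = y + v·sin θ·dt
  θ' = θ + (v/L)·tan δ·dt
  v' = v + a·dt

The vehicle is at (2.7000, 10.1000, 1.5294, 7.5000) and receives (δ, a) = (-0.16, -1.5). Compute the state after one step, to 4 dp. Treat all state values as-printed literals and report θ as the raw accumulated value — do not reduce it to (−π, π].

(2.7621, 11.5987, 1.4582, 7.2000)

x' = 2.7000 + 7.5000·cos(1.5294)·0.2 = 2.7621
y' = 10.1000 + 7.5000·sin(1.5294)·0.2 = 11.5987
θ' = 1.5294 + (7.5000/3.4)·tan(-0.16)·0.2 = 1.4582
v' = 7.5000 − 1.5000·0.2 = 7.2000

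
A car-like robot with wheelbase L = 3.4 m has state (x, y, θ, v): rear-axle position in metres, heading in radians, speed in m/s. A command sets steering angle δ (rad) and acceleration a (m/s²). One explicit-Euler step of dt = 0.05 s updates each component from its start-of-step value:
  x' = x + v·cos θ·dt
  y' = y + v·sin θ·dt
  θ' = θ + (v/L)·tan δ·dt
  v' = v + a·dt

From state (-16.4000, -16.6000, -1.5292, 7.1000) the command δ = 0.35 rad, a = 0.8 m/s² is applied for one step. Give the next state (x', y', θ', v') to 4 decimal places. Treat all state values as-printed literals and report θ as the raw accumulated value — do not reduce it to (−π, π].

x' = -16.4000 + 7.1000·cos(-1.5292)·0.05 = -16.3852
y' = -16.6000 + 7.1000·sin(-1.5292)·0.05 = -16.9547
θ' = -1.5292 + (7.1000/3.4)·tan(0.35)·0.05 = -1.4911
v' = 7.1000 + 0.8000·0.05 = 7.1400

(-16.3852, -16.9547, -1.4911, 7.1400)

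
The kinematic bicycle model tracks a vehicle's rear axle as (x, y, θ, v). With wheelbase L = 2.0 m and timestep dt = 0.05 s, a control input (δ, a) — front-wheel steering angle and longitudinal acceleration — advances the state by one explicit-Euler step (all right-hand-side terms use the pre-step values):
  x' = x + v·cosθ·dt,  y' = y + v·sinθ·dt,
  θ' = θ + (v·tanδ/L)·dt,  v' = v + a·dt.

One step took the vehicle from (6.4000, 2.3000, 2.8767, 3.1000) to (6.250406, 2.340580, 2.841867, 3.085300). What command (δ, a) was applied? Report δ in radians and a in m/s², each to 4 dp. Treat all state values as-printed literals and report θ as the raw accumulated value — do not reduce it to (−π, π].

δ = -0.4224, a = -0.2940

a = (v'−v)/dt = (-0.014700)/0.05 = -0.2940
Δθ = θ'−θ = -0.034833;  (v·dt/L) = 3.1000·0.05/2.0 = 0.077500
tan δ = Δθ·L/(v·dt) = -0.449458  →  δ = -0.4224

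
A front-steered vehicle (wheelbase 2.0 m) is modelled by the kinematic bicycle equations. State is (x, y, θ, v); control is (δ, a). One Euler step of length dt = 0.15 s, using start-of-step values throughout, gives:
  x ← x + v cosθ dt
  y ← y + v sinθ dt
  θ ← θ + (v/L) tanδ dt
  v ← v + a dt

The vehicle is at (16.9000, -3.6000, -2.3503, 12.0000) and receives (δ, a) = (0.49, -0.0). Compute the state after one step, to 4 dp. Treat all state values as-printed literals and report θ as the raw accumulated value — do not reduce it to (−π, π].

(15.6347, -4.8803, -1.8703, 12.0000)

x' = 16.9000 + 12.0000·cos(-2.3503)·0.15 = 15.6347
y' = -3.6000 + 12.0000·sin(-2.3503)·0.15 = -4.8803
θ' = -2.3503 + (12.0000/2.0)·tan(0.49)·0.15 = -1.8703
v' = 12.0000 + 0.0000·0.15 = 12.0000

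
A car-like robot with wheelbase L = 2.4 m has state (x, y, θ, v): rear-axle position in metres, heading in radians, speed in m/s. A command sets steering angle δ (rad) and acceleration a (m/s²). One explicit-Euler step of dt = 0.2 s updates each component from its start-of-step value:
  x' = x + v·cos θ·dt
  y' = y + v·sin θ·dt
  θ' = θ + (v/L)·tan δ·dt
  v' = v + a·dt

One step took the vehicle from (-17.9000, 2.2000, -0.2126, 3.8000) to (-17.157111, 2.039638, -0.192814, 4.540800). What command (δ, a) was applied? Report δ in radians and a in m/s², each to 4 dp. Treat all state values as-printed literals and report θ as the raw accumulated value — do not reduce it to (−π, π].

δ = 0.0624, a = 3.7040

a = (v'−v)/dt = (0.740800)/0.2 = 3.7040
Δθ = θ'−θ = 0.019786;  (v·dt/L) = 3.8000·0.2/2.4 = 0.316667
tan δ = Δθ·L/(v·dt) = 0.062482  →  δ = 0.0624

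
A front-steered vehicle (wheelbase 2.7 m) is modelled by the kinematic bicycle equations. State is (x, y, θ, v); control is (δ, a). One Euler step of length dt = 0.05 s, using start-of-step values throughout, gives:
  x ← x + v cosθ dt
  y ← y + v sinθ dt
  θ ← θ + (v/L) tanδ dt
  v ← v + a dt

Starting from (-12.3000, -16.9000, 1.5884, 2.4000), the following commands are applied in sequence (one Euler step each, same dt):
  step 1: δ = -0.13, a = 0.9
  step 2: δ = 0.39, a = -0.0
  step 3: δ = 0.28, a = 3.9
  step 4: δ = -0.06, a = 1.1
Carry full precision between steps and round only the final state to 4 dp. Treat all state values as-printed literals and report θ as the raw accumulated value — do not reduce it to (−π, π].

after step 1 (δ=-0.13, a=0.9): (-12.302112, -16.780019, 1.582589, 2.445000)
after step 2 (δ=0.39, a=-0.0): (-12.303554, -16.657777, 1.601201, 2.445000)
after step 3 (δ=0.28, a=3.9): (-12.307270, -16.535584, 1.614221, 2.640000)
after step 4 (δ=-0.06, a=1.1): (-12.313001, -16.403708, 1.611284, 2.695000)

(-12.3130, -16.4037, 1.6113, 2.6950)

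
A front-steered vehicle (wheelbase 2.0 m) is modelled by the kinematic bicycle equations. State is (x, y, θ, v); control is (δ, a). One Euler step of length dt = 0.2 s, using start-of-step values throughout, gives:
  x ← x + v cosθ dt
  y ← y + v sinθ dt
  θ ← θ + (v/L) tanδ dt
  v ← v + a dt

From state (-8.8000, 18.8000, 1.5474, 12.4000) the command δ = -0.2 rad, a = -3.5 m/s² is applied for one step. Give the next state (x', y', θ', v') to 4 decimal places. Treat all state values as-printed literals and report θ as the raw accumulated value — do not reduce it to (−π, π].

x' = -8.8000 + 12.4000·cos(1.5474)·0.2 = -8.7420
y' = 18.8000 + 12.4000·sin(1.5474)·0.2 = 21.2793
θ' = 1.5474 + (12.4000/2.0)·tan(-0.2)·0.2 = 1.2960
v' = 12.4000 − 3.5000·0.2 = 11.7000

(-8.7420, 21.2793, 1.2960, 11.7000)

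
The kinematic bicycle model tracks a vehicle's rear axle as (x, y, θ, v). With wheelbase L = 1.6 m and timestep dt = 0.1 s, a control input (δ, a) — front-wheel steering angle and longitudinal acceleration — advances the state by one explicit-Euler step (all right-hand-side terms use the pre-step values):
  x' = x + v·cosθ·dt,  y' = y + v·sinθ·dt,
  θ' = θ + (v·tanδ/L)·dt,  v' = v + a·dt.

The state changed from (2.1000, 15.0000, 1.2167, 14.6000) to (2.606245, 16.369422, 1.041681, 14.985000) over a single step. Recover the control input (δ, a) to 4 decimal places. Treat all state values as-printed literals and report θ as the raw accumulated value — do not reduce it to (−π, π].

a = (v'−v)/dt = (0.385000)/0.1 = 3.8500
Δθ = θ'−θ = -0.175019;  (v·dt/L) = 14.6000·0.1/1.6 = 0.912500
tan δ = Δθ·L/(v·dt) = -0.191802  →  δ = -0.1895

δ = -0.1895, a = 3.8500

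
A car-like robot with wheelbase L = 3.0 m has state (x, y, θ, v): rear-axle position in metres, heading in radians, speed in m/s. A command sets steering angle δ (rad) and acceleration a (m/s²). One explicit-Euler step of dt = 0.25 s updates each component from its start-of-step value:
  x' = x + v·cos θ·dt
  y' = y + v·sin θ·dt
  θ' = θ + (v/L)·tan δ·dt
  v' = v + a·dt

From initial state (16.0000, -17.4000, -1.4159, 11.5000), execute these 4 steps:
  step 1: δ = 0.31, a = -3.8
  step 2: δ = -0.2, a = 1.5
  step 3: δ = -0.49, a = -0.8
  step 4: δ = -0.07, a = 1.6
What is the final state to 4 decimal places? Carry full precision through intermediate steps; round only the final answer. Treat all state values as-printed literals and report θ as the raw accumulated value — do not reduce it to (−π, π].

after step 1 (δ=0.31, a=-3.8): (16.443548, -20.240579, -1.108919, 10.550000)
after step 2 (δ=-0.2, a=1.5): (17.618895, -22.601716, -1.287135, 10.925000)
after step 3 (δ=-0.49, a=-0.8): (18.383296, -25.223818, -1.772741, 10.725000)
after step 4 (δ=-0.07, a=1.6): (17.845505, -27.850580, -1.835406, 11.125000)

(17.8455, -27.8506, -1.8354, 11.1250)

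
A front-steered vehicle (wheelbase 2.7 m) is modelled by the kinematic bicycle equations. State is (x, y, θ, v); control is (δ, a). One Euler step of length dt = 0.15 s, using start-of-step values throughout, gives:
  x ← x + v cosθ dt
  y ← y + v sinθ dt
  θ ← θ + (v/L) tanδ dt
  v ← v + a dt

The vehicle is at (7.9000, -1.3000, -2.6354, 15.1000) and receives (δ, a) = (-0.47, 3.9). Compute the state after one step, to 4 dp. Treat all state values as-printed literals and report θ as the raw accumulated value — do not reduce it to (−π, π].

x' = 7.9000 + 15.1000·cos(-2.6354)·0.15 = 5.9190
y' = -1.3000 + 15.1000·sin(-2.6354)·0.15 = -2.3982
θ' = -2.6354 + (15.1000/2.7)·tan(-0.47)·0.15 = -3.0615
v' = 15.1000 + 3.9000·0.15 = 15.6850

(5.9190, -2.3982, -3.0615, 15.6850)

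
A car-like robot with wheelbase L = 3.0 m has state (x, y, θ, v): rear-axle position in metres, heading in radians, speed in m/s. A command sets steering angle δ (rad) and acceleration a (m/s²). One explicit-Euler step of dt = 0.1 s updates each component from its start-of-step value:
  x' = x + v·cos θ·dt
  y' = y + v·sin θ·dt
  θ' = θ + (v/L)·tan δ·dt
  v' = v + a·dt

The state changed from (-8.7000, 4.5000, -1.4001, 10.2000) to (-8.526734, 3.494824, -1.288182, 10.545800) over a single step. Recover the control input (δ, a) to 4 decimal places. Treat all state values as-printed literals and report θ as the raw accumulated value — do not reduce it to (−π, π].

a = (v'−v)/dt = (0.345800)/0.1 = 3.4580
Δθ = θ'−θ = 0.111918;  (v·dt/L) = 10.2000·0.1/3.0 = 0.340000
tan δ = Δθ·L/(v·dt) = 0.329171  →  δ = 0.3180

δ = 0.3180, a = 3.4580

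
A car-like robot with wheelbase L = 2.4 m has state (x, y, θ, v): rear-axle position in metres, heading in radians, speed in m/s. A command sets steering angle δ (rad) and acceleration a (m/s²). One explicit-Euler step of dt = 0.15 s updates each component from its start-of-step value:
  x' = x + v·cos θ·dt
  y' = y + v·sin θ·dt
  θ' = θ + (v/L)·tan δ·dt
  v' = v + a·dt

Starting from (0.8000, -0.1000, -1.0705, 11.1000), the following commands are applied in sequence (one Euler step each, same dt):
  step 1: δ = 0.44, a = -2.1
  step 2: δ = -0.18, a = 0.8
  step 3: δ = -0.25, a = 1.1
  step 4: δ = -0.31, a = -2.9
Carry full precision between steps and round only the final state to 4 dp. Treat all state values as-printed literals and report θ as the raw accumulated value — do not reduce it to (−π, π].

after step 1 (δ=0.44, a=-2.1): (1.598676, -1.560938, -0.743896, 10.785000)
after step 2 (δ=-0.18, a=0.8): (2.789075, -2.656414, -0.866555, 10.905000)
after step 3 (δ=-0.25, a=1.1): (3.848151, -3.903024, -1.040586, 11.070000)
after step 4 (δ=-0.31, a=-2.9): (4.687890, -5.335538, -1.262213, 10.635000)

(4.6879, -5.3355, -1.2622, 10.6350)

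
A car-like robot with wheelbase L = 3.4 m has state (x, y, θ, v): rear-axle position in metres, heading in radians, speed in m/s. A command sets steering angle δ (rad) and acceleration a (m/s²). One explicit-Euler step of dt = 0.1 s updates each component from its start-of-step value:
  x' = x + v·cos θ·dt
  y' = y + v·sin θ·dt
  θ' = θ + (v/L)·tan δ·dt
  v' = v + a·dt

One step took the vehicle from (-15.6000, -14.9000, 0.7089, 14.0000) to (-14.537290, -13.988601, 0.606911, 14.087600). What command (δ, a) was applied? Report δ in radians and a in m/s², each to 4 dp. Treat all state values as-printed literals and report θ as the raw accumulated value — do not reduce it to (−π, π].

δ = -0.2428, a = 0.8760

a = (v'−v)/dt = (0.087600)/0.1 = 0.8760
Δθ = θ'−θ = -0.101989;  (v·dt/L) = 14.0000·0.1/3.4 = 0.411765
tan δ = Δθ·L/(v·dt) = -0.247688  →  δ = -0.2428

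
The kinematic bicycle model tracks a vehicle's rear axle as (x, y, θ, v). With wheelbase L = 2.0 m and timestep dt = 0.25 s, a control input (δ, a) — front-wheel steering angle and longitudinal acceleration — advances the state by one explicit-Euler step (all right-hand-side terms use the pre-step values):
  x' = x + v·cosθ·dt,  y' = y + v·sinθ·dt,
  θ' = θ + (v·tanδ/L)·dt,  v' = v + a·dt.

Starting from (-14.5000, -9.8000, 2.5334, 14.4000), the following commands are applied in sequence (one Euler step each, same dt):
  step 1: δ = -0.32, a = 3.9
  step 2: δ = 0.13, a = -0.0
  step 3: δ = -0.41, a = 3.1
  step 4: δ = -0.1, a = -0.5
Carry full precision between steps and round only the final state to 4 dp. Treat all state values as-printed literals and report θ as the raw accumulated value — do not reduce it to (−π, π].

after step 1 (δ=-0.32, a=3.9): (-17.454455, -7.743014, 1.936899, 15.375000)
after step 2 (δ=0.13, a=-0.0): (-18.830438, -4.153990, 2.188160, 15.375000)
after step 3 (δ=-0.41, a=3.1): (-21.055536, -1.019768, 1.352853, 16.150000)
after step 4 (δ=-0.1, a=-0.5): (-20.182540, 2.922222, 1.150302, 16.025000)

(-20.1825, 2.9222, 1.1503, 16.0250)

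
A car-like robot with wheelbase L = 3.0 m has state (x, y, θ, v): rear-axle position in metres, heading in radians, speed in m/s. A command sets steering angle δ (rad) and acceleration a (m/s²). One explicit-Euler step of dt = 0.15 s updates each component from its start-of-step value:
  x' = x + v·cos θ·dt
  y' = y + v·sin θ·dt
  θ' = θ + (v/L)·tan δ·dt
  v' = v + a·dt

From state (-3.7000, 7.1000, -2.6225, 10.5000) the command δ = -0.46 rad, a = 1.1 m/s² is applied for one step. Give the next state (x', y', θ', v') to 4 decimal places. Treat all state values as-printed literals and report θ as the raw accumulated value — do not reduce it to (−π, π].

x' = -3.7000 + 10.5000·cos(-2.6225)·0.15 = -5.0675
y' = 7.1000 + 10.5000·sin(-2.6225)·0.15 = 6.3187
θ' = -2.6225 + (10.5000/3.0)·tan(-0.46)·0.15 = -2.8826
v' = 10.5000 + 1.1000·0.15 = 10.6650

(-5.0675, 6.3187, -2.8826, 10.6650)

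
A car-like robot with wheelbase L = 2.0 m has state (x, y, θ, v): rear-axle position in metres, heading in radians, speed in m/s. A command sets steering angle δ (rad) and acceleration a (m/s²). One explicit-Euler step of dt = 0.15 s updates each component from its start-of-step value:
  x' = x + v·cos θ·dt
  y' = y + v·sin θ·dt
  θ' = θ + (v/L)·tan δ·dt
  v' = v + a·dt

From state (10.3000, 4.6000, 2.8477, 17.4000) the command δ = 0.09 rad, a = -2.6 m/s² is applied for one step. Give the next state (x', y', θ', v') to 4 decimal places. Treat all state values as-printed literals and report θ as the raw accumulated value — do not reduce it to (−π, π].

x' = 10.3000 + 17.4000·cos(2.8477)·0.15 = 7.8019
y' = 4.6000 + 17.4000·sin(2.8477)·0.15 = 5.3561
θ' = 2.8477 + (17.4000/2.0)·tan(0.09)·0.15 = 2.9655
v' = 17.4000 − 2.6000·0.15 = 17.0100

(7.8019, 5.3561, 2.9655, 17.0100)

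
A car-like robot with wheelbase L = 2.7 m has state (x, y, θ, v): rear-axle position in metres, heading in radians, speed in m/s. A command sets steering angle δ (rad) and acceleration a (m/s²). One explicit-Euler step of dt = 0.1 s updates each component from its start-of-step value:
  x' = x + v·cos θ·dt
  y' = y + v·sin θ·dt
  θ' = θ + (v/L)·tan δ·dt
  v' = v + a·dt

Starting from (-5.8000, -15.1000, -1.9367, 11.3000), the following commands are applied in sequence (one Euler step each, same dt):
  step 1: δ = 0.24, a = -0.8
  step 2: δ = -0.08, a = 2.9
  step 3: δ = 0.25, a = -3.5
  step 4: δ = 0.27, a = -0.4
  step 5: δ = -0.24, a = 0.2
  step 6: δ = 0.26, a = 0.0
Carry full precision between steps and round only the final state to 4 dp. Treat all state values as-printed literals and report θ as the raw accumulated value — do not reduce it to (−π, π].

(-7.3166, -21.6416, -1.6354, 11.1400)

after step 1 (δ=0.24, a=-0.8): (-6.204306, -16.155195, -1.834282, 11.220000)
after step 2 (δ=-0.08, a=2.9): (-6.496528, -17.238473, -1.867597, 11.510000)
after step 3 (δ=0.25, a=-3.5): (-6.833152, -18.339147, -1.758746, 11.160000)
after step 4 (δ=0.27, a=-0.4): (-7.041671, -19.435494, -1.644352, 11.120000)
after step 5 (δ=-0.24, a=0.2): (-7.123392, -20.544487, -1.745139, 11.140000)
after step 6 (δ=0.26, a=0.0): (-7.316627, -21.641600, -1.635381, 11.140000)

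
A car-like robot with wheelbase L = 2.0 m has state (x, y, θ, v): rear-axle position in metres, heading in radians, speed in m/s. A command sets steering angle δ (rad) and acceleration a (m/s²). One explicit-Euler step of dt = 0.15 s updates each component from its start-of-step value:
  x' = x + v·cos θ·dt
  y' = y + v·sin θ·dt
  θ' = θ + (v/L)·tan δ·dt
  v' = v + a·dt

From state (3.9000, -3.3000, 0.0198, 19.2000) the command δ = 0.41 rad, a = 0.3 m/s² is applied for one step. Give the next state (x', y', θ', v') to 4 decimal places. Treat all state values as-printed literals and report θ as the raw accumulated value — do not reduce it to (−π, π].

x' = 3.9000 + 19.2000·cos(0.0198)·0.15 = 6.7794
y' = -3.3000 + 19.2000·sin(0.0198)·0.15 = -3.2430
θ' = 0.0198 + (19.2000/2.0)·tan(0.41)·0.15 = 0.6457
v' = 19.2000 + 0.3000·0.15 = 19.2450

(6.7794, -3.2430, 0.6457, 19.2450)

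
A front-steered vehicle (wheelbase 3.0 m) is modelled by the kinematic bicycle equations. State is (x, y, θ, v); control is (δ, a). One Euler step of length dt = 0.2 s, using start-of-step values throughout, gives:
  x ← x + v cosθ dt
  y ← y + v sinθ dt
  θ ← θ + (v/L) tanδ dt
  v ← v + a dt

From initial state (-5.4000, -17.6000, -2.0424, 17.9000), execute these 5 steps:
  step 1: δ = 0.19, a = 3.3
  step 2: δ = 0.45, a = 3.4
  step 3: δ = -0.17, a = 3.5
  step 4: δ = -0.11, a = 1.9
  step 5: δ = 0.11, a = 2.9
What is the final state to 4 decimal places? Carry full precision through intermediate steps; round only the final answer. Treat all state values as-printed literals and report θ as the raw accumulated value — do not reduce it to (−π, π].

(-6.0846, -36.0154, -1.4326, 20.9000)

after step 1 (δ=0.19, a=3.3): (-7.026449, -20.789210, -1.812898, 18.560000)
after step 2 (δ=0.45, a=3.4): (-7.916379, -24.392954, -1.215198, 19.240000)
after step 3 (δ=-0.17, a=3.5): (-6.576693, -28.000217, -1.435377, 19.940000)
after step 4 (δ=-0.11, a=1.9): (-6.038289, -31.951706, -1.582196, 20.320000)
after step 5 (δ=0.11, a=2.9): (-6.084616, -36.015442, -1.432579, 20.900000)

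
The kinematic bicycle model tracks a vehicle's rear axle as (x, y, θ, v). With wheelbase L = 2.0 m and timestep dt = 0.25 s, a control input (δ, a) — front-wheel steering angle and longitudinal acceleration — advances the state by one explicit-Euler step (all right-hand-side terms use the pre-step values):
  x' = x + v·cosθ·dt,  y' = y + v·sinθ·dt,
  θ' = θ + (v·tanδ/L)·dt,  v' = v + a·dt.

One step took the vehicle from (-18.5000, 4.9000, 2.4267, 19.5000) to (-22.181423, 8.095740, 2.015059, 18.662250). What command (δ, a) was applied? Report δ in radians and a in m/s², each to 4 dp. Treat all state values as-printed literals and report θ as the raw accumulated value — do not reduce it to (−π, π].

a = (v'−v)/dt = (-0.837750)/0.25 = -3.3510
Δθ = θ'−θ = -0.411641;  (v·dt/L) = 19.5000·0.25/2.0 = 2.437500
tan δ = Δθ·L/(v·dt) = -0.168878  →  δ = -0.1673

δ = -0.1673, a = -3.3510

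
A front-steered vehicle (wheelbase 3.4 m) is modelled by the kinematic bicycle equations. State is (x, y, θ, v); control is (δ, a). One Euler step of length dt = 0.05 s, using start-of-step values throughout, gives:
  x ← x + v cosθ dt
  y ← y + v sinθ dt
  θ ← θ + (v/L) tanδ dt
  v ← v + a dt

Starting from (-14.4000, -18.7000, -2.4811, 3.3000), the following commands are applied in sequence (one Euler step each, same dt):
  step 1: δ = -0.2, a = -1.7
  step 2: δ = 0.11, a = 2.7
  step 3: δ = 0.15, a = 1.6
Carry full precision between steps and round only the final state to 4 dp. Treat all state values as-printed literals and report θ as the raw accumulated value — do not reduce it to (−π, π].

after step 1 (δ=-0.2, a=-1.7): (-14.530299, -18.801228, -2.490937, 3.215000)
after step 2 (δ=0.11, a=2.7): (-14.658206, -18.898596, -2.485716, 3.350000)
after step 3 (δ=0.15, a=1.6): (-14.790952, -19.000747, -2.478270, 3.430000)

(-14.7910, -19.0007, -2.4783, 3.4300)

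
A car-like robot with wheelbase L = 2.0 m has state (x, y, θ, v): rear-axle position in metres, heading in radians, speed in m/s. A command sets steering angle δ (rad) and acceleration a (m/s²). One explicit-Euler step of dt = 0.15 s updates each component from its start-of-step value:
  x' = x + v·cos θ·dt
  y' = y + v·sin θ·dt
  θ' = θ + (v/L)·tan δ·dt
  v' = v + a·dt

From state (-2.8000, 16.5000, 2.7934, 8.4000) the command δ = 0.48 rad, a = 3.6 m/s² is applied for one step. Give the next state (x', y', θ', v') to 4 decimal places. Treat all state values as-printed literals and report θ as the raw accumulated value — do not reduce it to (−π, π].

x' = -2.8000 + 8.4000·cos(2.7934)·0.15 = -3.9844
y' = 16.5000 + 8.4000·sin(2.7934)·0.15 = 16.9299
θ' = 2.7934 + (8.4000/2.0)·tan(0.48)·0.15 = 3.1214
v' = 8.4000 + 3.6000·0.15 = 8.9400

(-3.9844, 16.9299, 3.1214, 8.9400)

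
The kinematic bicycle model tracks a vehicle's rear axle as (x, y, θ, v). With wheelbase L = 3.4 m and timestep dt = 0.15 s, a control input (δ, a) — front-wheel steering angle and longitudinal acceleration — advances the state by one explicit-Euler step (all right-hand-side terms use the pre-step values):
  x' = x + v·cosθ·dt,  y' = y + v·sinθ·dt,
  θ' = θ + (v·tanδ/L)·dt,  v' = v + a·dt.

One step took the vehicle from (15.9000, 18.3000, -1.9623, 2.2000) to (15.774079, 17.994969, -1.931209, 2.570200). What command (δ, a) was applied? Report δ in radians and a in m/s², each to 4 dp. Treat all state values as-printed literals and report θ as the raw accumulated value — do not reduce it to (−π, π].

δ = 0.3100, a = 2.4680

a = (v'−v)/dt = (0.370200)/0.15 = 2.4680
Δθ = θ'−θ = 0.031091;  (v·dt/L) = 2.2000·0.15/3.4 = 0.097059
tan δ = Δθ·L/(v·dt) = 0.320332  →  δ = 0.3100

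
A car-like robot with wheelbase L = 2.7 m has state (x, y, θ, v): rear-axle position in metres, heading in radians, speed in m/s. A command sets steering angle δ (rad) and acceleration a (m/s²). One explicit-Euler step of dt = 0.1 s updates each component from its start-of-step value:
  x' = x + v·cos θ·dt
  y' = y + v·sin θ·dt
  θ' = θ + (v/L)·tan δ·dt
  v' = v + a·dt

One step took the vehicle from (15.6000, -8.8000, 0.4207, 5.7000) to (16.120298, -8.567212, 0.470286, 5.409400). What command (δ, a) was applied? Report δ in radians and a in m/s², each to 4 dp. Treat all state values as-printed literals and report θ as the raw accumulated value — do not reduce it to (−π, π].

a = (v'−v)/dt = (-0.290600)/0.1 = -2.9060
Δθ = θ'−θ = 0.049586;  (v·dt/L) = 5.7000·0.1/2.7 = 0.211111
tan δ = Δθ·L/(v·dt) = 0.234881  →  δ = 0.2307

δ = 0.2307, a = -2.9060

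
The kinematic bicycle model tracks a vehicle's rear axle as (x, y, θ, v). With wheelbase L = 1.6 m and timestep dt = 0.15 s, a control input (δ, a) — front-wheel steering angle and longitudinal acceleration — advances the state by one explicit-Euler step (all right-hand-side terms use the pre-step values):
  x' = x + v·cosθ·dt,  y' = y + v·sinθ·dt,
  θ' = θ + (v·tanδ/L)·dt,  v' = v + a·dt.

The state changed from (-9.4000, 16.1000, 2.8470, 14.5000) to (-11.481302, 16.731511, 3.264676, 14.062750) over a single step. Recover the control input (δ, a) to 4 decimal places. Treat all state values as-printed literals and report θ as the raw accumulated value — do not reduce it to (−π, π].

δ = 0.2981, a = -2.9150

a = (v'−v)/dt = (-0.437250)/0.15 = -2.9150
Δθ = θ'−θ = 0.417676;  (v·dt/L) = 14.5000·0.15/1.6 = 1.359375
tan δ = Δθ·L/(v·dt) = 0.307256  →  δ = 0.2981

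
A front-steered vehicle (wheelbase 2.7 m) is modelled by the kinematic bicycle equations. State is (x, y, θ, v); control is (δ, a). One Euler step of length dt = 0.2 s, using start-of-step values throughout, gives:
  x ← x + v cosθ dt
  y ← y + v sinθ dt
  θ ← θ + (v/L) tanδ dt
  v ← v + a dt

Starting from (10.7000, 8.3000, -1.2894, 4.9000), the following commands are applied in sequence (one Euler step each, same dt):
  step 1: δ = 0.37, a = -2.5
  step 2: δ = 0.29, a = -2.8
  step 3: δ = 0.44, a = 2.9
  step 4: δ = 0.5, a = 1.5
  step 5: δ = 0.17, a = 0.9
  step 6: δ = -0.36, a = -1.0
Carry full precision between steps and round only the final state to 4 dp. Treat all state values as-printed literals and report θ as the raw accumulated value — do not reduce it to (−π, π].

(13.7122, 3.9365, -0.8152, 4.7000)

after step 1 (δ=0.37, a=-2.5): (10.972143, 7.358545, -1.148620, 4.400000)
after step 2 (δ=0.29, a=-2.8): (11.332720, 6.555809, -1.051360, 3.840000)
after step 3 (δ=0.44, a=2.9): (11.713949, 5.889109, -0.917449, 4.420000)
after step 4 (δ=0.5, a=1.5): (12.251287, 5.187166, -0.738585, 4.720000)
after step 5 (δ=0.17, a=0.9): (12.949301, 4.551625, -0.678569, 4.900000)
after step 6 (δ=-0.36, a=-1.0): (13.712203, 3.936499, -0.815189, 4.700000)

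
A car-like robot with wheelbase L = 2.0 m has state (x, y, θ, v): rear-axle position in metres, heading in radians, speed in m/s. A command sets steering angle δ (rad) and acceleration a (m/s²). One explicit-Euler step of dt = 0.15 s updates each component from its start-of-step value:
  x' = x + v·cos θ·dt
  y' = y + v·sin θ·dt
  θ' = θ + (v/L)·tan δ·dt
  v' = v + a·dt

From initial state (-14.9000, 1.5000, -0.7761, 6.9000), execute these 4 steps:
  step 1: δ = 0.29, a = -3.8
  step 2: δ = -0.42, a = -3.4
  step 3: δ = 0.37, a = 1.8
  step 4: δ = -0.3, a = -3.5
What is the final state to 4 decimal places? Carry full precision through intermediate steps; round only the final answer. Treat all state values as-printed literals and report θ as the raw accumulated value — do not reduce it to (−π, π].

(-12.0835, -0.9876, -0.8057, 5.5650)

after step 1 (δ=0.29, a=-3.8): (-14.161371, 0.774981, -0.621671, 6.330000)
after step 2 (δ=-0.42, a=-3.4): (-13.389517, 0.221997, -0.833682, 5.820000)
after step 3 (δ=0.37, a=1.8): (-12.802726, -0.424382, -0.664379, 6.090000)
after step 4 (δ=-0.3, a=-3.5): (-12.083528, -0.987619, -0.805669, 5.565000)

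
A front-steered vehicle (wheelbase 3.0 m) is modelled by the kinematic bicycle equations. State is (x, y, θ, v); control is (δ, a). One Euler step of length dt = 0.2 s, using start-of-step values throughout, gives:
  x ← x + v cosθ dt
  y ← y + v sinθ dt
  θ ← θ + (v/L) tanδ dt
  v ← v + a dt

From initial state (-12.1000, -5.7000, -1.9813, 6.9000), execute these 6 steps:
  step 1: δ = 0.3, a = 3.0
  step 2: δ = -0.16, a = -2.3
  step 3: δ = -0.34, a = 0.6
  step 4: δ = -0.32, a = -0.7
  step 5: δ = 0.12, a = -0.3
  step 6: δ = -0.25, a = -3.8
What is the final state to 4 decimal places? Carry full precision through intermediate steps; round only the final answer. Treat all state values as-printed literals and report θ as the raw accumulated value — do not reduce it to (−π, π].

(-15.9151, -13.2146, -2.3059, 6.2000)

after step 1 (δ=0.3, a=3.0): (-12.650718, -6.965350, -1.839005, 7.500000)
after step 2 (δ=-0.16, a=-2.3): (-13.048226, -8.411720, -1.919695, 7.040000)
after step 3 (δ=-0.34, a=0.6): (-13.529569, -9.734888, -2.085716, 7.160000)
after step 4 (δ=-0.32, a=-0.7): (-14.234778, -10.981204, -2.243899, 7.020000)
after step 5 (δ=0.12, a=-0.3): (-15.110052, -12.078979, -2.187468, 6.960000)
after step 6 (δ=-0.25, a=-3.8): (-15.915078, -13.214584, -2.305946, 6.200000)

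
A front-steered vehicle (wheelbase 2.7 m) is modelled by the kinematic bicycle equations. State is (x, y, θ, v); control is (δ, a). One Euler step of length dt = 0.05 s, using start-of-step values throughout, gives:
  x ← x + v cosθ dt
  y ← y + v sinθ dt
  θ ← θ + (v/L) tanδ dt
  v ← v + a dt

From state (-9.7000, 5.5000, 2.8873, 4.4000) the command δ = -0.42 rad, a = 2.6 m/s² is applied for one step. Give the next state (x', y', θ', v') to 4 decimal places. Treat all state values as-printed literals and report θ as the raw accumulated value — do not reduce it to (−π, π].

x' = -9.7000 + 4.4000·cos(2.8873)·0.05 = -9.9129
y' = 5.5000 + 4.4000·sin(2.8873)·0.05 = 5.5553
θ' = 2.8873 + (4.4000/2.7)·tan(-0.42)·0.05 = 2.8509
v' = 4.4000 + 2.6000·0.05 = 4.5300

(-9.9129, 5.5553, 2.8509, 4.5300)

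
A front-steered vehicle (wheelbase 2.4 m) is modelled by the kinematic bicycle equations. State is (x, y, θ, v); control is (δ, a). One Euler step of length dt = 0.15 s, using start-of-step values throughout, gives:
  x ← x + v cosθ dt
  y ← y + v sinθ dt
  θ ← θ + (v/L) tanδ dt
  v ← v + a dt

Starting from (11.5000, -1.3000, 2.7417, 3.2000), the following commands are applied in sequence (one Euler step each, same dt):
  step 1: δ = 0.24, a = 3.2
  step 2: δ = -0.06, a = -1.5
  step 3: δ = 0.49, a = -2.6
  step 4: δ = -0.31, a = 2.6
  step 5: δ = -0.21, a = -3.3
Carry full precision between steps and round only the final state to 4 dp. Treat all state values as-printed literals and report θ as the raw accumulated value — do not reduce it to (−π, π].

(9.1165, -0.4664, 2.7846, 2.9600)

after step 1 (δ=0.24, a=3.2): (11.057871, -1.113127, 2.790643, 3.680000)
after step 2 (δ=-0.06, a=-1.5): (10.539517, -0.923355, 2.776827, 3.455000)
after step 3 (δ=0.49, a=-2.6): (10.055364, -0.738479, 2.892005, 3.065000)
after step 4 (δ=-0.31, a=2.6): (9.609860, -0.624919, 2.830643, 3.455000)
after step 5 (δ=-0.21, a=-3.3): (9.116463, -0.466354, 2.784617, 2.960000)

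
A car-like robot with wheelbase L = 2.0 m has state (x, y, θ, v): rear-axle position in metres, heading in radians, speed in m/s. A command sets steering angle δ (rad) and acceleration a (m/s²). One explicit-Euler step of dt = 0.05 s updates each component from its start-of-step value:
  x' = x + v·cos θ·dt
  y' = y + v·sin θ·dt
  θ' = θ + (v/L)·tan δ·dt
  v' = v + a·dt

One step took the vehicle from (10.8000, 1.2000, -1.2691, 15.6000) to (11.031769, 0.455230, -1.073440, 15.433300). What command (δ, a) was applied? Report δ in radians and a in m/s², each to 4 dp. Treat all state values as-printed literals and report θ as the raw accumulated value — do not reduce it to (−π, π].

δ = 0.4650, a = -3.3340

a = (v'−v)/dt = (-0.166700)/0.05 = -3.3340
Δθ = θ'−θ = 0.195660;  (v·dt/L) = 15.6000·0.05/2.0 = 0.390000
tan δ = Δθ·L/(v·dt) = 0.501692  →  δ = 0.4650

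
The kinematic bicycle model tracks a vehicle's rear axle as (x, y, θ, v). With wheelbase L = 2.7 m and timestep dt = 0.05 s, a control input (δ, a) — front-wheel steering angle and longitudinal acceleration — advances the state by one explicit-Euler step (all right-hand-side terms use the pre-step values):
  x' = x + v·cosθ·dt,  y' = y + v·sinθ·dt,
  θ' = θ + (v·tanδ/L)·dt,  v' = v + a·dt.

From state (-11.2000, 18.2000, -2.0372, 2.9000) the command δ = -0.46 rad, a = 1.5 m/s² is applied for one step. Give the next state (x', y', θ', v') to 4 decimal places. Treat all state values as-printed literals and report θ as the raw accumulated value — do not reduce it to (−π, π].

(-11.2652, 18.0705, -2.0638, 2.9750)

x' = -11.2000 + 2.9000·cos(-2.0372)·0.05 = -11.2652
y' = 18.2000 + 2.9000·sin(-2.0372)·0.05 = 18.0705
θ' = -2.0372 + (2.9000/2.7)·tan(-0.46)·0.05 = -2.0638
v' = 2.9000 + 1.5000·0.05 = 2.9750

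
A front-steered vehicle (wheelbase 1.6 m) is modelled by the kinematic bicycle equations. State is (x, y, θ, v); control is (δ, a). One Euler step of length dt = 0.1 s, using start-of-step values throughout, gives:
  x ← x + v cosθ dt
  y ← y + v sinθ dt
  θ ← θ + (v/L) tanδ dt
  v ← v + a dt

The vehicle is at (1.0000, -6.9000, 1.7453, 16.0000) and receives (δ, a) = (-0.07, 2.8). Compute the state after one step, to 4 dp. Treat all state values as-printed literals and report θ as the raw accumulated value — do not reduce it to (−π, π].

x' = 1.0000 + 16.0000·cos(1.7453)·0.1 = 0.7222
y' = -6.9000 + 16.0000·sin(1.7453)·0.1 = -5.3243
θ' = 1.7453 + (16.0000/1.6)·tan(-0.07)·0.1 = 1.6752
v' = 16.0000 + 2.8000·0.1 = 16.2800

(0.7222, -5.3243, 1.6752, 16.2800)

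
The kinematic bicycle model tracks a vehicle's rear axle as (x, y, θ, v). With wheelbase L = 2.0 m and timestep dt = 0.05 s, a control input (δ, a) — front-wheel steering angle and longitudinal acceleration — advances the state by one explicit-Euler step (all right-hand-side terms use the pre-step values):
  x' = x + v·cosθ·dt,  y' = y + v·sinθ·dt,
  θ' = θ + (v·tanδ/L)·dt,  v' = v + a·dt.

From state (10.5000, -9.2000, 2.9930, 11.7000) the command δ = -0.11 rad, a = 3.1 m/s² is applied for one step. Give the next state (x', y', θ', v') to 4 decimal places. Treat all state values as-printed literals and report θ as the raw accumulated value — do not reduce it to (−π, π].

(9.9214, -9.1134, 2.9607, 11.8550)

x' = 10.5000 + 11.7000·cos(2.9930)·0.05 = 9.9214
y' = -9.2000 + 11.7000·sin(2.9930)·0.05 = -9.1134
θ' = 2.9930 + (11.7000/2.0)·tan(-0.11)·0.05 = 2.9607
v' = 11.7000 + 3.1000·0.05 = 11.8550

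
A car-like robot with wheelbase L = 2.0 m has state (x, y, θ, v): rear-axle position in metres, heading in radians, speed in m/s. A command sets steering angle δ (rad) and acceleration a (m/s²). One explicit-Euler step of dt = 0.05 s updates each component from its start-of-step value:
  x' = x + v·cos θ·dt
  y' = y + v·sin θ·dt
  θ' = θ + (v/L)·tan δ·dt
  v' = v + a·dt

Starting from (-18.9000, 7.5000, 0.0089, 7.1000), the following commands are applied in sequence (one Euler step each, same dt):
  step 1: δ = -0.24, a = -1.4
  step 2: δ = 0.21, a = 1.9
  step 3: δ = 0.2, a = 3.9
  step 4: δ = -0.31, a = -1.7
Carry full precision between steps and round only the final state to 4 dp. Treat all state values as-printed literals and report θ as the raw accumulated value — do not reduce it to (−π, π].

(-17.4718, 7.5063, -0.0196, 7.2350)

after step 1 (δ=-0.24, a=-1.4): (-18.545014, 7.503159, -0.034537, 7.030000)
after step 2 (δ=0.21, a=1.9): (-18.193724, 7.491022, 0.002923, 7.125000)
after step 3 (δ=0.2, a=3.9): (-17.837475, 7.492063, 0.039030, 7.320000)
after step 4 (δ=-0.31, a=-1.7): (-17.471754, 7.506345, -0.019590, 7.235000)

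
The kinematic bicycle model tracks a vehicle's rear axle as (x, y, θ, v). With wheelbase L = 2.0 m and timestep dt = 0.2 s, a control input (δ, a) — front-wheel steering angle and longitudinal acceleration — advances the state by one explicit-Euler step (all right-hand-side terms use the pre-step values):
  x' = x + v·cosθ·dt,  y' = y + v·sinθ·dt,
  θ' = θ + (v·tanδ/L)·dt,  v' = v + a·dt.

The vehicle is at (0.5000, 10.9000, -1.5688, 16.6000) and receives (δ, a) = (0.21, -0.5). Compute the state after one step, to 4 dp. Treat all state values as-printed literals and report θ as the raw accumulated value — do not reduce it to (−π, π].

(0.5066, 7.5800, -1.2150, 16.5000)

x' = 0.5000 + 16.6000·cos(-1.5688)·0.2 = 0.5066
y' = 10.9000 + 16.6000·sin(-1.5688)·0.2 = 7.5800
θ' = -1.5688 + (16.6000/2.0)·tan(0.21)·0.2 = -1.2150
v' = 16.6000 − 0.5000·0.2 = 16.5000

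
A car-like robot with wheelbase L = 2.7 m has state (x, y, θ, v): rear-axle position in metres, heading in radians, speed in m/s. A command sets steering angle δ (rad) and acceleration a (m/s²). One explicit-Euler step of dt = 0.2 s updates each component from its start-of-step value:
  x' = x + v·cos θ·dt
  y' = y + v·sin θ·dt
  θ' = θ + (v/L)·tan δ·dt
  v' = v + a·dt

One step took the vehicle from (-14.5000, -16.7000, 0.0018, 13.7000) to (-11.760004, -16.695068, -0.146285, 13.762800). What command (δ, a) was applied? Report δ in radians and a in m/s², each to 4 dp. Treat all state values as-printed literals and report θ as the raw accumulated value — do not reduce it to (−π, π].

δ = -0.1449, a = 0.3140

a = (v'−v)/dt = (0.062800)/0.2 = 0.3140
Δθ = θ'−θ = -0.148085;  (v·dt/L) = 13.7000·0.2/2.7 = 1.014815
tan δ = Δθ·L/(v·dt) = -0.145923  →  δ = -0.1449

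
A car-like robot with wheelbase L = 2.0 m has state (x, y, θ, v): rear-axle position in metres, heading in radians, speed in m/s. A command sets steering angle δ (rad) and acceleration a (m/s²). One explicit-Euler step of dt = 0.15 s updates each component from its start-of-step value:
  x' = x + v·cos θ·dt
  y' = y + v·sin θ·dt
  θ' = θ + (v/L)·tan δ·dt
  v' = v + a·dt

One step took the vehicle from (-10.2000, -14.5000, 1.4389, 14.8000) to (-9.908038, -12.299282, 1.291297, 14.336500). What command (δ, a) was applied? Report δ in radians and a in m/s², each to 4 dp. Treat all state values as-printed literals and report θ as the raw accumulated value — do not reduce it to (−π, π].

a = (v'−v)/dt = (-0.463500)/0.15 = -3.0900
Δθ = θ'−θ = -0.147603;  (v·dt/L) = 14.8000·0.15/2.0 = 1.110000
tan δ = Δθ·L/(v·dt) = -0.132976  →  δ = -0.1322

δ = -0.1322, a = -3.0900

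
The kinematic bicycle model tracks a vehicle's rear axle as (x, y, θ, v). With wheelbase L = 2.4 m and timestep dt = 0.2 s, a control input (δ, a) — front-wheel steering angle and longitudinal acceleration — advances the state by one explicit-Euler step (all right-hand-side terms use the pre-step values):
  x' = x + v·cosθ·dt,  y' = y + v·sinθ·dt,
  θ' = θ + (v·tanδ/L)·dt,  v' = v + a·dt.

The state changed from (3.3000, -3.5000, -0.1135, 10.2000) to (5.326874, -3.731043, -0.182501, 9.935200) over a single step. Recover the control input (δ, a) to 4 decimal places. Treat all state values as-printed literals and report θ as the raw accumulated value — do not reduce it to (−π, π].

a = (v'−v)/dt = (-0.264800)/0.2 = -1.3240
Δθ = θ'−θ = -0.069001;  (v·dt/L) = 10.2000·0.2/2.4 = 0.850000
tan δ = Δθ·L/(v·dt) = -0.081178  →  δ = -0.0810

δ = -0.0810, a = -1.3240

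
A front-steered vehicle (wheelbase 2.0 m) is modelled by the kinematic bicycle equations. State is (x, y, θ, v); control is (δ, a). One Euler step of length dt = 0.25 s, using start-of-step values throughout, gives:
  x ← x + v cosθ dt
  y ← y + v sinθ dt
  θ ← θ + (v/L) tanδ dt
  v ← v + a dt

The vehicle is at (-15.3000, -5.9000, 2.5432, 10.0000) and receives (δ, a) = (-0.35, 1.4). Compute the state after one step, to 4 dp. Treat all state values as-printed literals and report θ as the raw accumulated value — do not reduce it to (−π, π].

x' = -15.3000 + 10.0000·cos(2.5432)·0.25 = -17.3656
y' = -5.9000 + 10.0000·sin(2.5432)·0.25 = -4.4917
θ' = 2.5432 + (10.0000/2.0)·tan(-0.35)·0.25 = 2.0869
v' = 10.0000 + 1.4000·0.25 = 10.3500

(-17.3656, -4.4917, 2.0869, 10.3500)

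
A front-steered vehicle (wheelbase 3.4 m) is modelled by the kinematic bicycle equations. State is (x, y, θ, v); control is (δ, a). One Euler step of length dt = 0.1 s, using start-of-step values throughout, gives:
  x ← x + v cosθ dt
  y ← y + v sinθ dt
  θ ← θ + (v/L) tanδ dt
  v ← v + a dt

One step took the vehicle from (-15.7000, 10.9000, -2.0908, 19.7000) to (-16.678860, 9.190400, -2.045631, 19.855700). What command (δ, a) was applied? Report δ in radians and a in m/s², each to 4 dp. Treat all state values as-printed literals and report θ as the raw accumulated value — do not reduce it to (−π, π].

a = (v'−v)/dt = (0.155700)/0.1 = 1.5570
Δθ = θ'−θ = 0.045169;  (v·dt/L) = 19.7000·0.1/3.4 = 0.579412
tan δ = Δθ·L/(v·dt) = 0.077957  →  δ = 0.0778

δ = 0.0778, a = 1.5570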